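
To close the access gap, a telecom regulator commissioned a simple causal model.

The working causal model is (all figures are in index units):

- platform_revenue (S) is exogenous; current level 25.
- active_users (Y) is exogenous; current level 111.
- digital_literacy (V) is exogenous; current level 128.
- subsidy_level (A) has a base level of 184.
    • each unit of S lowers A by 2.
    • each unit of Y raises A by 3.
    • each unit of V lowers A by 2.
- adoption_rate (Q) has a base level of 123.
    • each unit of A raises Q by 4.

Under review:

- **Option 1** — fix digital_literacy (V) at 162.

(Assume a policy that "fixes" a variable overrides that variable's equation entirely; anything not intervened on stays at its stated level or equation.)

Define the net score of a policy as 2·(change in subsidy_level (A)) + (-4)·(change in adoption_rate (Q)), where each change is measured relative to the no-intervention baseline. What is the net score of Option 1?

Baseline:
  S = 25
  Y = 111
  V = 128
  A = 184 − 2·25 + 3·111 − 2·128 = 211
  Q = 123 + 4·211 = 967
Option 1 (V := 162):
  S = 25
  Y = 111
  V = 162
  A = 184 − 2·25 + 3·111 − 2·162 = 143
  Q = 123 + 4·143 = 695
ΔA = 143 − 211 = -68; ΔQ = 695 − 967 = -272
Score = 2·(-68) + (-4)·(-272) = 952

952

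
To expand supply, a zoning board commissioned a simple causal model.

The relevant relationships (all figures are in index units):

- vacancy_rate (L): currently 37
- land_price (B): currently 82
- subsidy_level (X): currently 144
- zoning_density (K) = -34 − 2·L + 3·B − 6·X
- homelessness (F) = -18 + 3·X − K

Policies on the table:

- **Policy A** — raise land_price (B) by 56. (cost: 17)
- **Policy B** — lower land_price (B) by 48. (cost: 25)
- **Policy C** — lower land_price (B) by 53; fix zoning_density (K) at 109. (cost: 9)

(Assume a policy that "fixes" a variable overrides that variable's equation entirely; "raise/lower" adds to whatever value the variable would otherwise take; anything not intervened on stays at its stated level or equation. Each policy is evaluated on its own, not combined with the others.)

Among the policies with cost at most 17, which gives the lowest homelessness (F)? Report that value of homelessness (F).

305

Policy A (B + 56):
  L = 37
  B = 82 + 56 = 138
  X = 144
  K = -34 − 2·37 + 3·138 − 6·144 = -558
  F = -18 + 3·144 − (-558) = 972
Policy C (B − 53, K := 109):
  L = 37
  B = 82 − 53 = 29
  X = 144
  K = 109
  F = -18 + 3·144 − 109 = 305
Comparing — Policy A: F=972, Policy C: F=305. Lowest is 305 (Policy C).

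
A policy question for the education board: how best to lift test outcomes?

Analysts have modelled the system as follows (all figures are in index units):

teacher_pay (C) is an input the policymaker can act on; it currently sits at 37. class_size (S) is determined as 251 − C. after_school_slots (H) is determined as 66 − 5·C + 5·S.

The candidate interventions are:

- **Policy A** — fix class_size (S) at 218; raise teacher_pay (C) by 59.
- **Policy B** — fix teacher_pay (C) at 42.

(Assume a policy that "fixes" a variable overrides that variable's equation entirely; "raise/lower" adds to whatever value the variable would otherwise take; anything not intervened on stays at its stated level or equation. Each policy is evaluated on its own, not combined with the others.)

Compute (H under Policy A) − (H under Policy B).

-225

Policy A (S := 218, C + 59):
  C = 37 + 59 = 96
  S = 218
  H = 66 − 5·96 + 5·218 = 676
Policy B (C := 42):
  C = 42
  S = 251 − 42 = 209
  H = 66 − 5·42 + 5·209 = 901
H: 676 − 901 = -225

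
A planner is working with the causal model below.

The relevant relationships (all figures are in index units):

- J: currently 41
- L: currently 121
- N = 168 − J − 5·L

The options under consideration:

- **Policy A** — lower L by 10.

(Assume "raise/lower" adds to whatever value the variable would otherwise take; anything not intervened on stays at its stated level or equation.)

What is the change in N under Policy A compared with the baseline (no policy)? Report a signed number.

50

Baseline:
  J = 41
  L = 121
  N = 168 − 41 − 5·121 = -478
Policy A (L − 10):
  J = 41
  L = 121 − 10 = 111
  N = 168 − 41 − 5·111 = -428
Change in N: -428 − (-478) = 50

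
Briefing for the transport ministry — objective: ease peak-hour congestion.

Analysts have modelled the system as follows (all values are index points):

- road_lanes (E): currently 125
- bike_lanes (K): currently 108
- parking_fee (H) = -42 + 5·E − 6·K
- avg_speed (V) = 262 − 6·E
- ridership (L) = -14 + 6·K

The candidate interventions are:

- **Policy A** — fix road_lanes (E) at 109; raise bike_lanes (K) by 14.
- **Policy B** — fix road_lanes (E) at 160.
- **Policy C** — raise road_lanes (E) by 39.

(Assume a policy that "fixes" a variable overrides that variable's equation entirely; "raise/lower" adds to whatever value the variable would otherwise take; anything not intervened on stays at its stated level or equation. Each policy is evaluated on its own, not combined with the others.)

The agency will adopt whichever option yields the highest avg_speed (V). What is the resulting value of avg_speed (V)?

Policy A (E := 109, K + 14):
  E = 109
  V = 262 − 6·109 = -392
Policy B (E := 160):
  E = 160
  V = 262 − 6·160 = -698
Policy C (E + 39):
  E = 125 + 39 = 164
  V = 262 − 6·164 = -722
Comparing — Policy A: V=-392, Policy B: V=-698, Policy C: V=-722. Highest is -392 (Policy A).

-392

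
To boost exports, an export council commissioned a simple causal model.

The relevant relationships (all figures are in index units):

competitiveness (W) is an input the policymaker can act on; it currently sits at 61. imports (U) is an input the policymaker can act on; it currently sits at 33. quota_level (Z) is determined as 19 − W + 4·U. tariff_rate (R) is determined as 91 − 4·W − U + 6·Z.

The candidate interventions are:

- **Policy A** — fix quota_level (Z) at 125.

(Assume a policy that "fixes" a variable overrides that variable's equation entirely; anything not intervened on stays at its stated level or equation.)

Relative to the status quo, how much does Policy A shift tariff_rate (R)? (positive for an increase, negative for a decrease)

Baseline:
  W = 61
  U = 33
  Z = 19 − 61 + 4·33 = 90
  R = 91 − 4·61 − 33 + 6·90 = 354
Policy A (Z := 125):
  W = 61
  U = 33
  Z = 125
  R = 91 − 4·61 − 33 + 6·125 = 564
Change in R: 564 − 354 = 210

210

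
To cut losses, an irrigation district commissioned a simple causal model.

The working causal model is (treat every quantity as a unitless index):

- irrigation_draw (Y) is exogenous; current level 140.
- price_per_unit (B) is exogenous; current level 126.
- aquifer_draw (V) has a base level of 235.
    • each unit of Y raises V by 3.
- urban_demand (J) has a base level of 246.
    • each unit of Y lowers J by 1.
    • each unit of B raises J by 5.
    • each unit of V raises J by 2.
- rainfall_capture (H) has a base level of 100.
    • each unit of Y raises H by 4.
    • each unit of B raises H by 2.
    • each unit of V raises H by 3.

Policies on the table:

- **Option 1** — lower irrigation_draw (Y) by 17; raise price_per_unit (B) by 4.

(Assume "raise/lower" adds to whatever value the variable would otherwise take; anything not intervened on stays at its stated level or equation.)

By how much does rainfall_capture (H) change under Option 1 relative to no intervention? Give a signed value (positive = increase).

Baseline:
  Y = 140
  B = 126
  V = 235 + 3·140 = 655
  H = 100 + 4·140 + 2·126 + 3·655 = 2877
Option 1 (Y − 17, B + 4):
  Y = 140 − 17 = 123
  B = 126 + 4 = 130
  V = 235 + 3·123 = 604
  H = 100 + 4·123 + 2·130 + 3·604 = 2664
Change in H: 2664 − 2877 = -213

-213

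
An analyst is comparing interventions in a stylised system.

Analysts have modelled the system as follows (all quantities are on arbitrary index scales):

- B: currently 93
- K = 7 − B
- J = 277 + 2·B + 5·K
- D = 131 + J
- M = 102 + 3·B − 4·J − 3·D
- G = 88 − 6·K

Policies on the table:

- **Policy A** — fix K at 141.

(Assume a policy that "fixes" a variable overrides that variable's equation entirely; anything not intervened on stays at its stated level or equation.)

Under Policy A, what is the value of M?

Policy A (K := 141):
  B = 93
  K = 141
  J = 277 + 2·93 + 5·141 = 1168
  D = 131 + 1168 = 1299
  M = 102 + 3·93 − 4·1168 − 3·1299 = -8188

-8188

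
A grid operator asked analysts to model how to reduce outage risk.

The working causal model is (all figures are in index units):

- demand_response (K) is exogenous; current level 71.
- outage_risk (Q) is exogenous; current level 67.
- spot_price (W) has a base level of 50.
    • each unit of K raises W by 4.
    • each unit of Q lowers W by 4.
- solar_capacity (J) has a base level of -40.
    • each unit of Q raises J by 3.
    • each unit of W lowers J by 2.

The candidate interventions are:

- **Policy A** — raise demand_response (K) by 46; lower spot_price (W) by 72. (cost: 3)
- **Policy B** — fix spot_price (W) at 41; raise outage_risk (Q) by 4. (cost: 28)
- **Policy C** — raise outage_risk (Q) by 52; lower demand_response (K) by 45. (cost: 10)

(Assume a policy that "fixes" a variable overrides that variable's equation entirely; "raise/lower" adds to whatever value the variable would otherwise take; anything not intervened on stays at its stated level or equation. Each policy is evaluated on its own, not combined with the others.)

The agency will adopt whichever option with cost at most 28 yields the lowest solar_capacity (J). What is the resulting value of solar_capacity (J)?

Policy A (K + 46, W − 72):
  K = 71 + 46 = 117
  Q = 67
  W = 50 + 4·117 − 4·67 (−72 from intervention) = 178
  J = -40 + 3·67 − 2·178 = -195
Policy B (W := 41, Q + 4):
  K = 71
  Q = 67 + 4 = 71
  W = 41
  J = -40 + 3·71 − 2·41 = 91
Policy C (Q + 52, K − 45):
  K = 71 − 45 = 26
  Q = 67 + 52 = 119
  W = 50 + 4·26 − 4·119 = -322
  J = -40 + 3·119 − 2·(-322) = 961
Comparing — Policy A: J=-195, Policy B: J=91, Policy C: J=961. Lowest is -195 (Policy A).

-195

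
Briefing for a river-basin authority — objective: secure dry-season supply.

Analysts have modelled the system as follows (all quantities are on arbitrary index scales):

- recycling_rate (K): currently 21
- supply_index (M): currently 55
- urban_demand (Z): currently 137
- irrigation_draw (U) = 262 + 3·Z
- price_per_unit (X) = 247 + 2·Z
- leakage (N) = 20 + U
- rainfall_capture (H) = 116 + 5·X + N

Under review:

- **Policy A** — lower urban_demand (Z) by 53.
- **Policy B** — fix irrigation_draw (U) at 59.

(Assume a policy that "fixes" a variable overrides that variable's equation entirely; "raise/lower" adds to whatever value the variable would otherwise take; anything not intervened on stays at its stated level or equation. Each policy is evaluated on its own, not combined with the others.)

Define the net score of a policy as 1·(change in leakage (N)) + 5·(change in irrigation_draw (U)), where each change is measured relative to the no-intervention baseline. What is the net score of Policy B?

-3684

Baseline:
  Z = 137
  U = 262 + 3·137 = 673
  N = 20 + 673 = 693
Policy B (U := 59):
  Z = 137
  U = 59
  N = 20 + 59 = 79
ΔN = 79 − 693 = -614; ΔU = 59 − 673 = -614
Score = 1·(-614) + 5·(-614) = -3684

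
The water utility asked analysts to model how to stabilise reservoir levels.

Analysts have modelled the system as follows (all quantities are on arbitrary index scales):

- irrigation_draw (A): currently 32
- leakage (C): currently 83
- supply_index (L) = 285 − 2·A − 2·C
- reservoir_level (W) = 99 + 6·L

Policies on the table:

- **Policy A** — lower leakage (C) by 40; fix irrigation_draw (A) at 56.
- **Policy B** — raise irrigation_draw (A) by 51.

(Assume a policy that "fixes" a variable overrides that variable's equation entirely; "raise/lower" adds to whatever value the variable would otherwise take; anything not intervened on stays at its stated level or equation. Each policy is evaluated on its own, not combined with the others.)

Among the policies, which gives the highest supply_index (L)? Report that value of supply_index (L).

Policy A (C − 40, A := 56):
  A = 56
  C = 83 − 40 = 43
  L = 285 − 2·56 − 2·43 = 87
Policy B (A + 51):
  A = 32 + 51 = 83
  C = 83
  L = 285 − 2·83 − 2·83 = -47
Comparing — Policy A: L=87, Policy B: L=-47. Highest is 87 (Policy A).

87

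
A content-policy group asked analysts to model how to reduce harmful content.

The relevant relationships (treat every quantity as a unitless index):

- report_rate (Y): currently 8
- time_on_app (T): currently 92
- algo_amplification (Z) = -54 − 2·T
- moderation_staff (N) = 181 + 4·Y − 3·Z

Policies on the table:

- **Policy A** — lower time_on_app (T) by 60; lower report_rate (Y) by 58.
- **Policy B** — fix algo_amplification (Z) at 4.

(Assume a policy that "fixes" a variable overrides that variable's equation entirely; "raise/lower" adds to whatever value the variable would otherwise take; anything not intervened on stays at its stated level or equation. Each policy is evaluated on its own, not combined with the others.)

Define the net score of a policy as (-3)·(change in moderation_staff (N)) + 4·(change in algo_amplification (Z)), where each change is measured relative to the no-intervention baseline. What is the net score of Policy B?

3146

Baseline:
  Y = 8
  T = 92
  Z = -54 − 2·92 = -238
  N = 181 + 4·8 − 3·(-238) = 927
Policy B (Z := 4):
  Y = 8
  T = 92
  Z = 4
  N = 181 + 4·8 − 3·4 = 201
ΔN = 201 − 927 = -726; ΔZ = 4 − (-238) = 242
Score = (-3)·(-726) + 4·242 = 3146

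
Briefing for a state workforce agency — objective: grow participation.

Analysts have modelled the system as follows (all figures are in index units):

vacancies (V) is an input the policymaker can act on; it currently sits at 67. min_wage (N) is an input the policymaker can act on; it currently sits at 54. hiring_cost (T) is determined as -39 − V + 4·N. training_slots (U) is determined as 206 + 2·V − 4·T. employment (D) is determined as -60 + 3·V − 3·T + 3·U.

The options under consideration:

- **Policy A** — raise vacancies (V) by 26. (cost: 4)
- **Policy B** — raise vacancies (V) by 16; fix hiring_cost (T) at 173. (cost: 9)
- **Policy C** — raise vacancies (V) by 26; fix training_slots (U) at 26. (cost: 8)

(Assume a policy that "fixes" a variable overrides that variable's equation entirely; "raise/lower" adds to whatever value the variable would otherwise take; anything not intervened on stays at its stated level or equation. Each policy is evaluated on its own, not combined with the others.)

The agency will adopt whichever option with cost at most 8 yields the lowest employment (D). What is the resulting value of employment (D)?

Policy A (V + 26):
  V = 67 + 26 = 93
  N = 54
  T = -39 − 93 + 4·54 = 84
  U = 206 + 2·93 − 4·84 = 56
  D = -60 + 3·93 − 3·84 + 3·56 = 135
Policy C (V + 26, U := 26):
  V = 67 + 26 = 93
  N = 54
  T = -39 − 93 + 4·54 = 84
  U = 26
  D = -60 + 3·93 − 3·84 + 3·26 = 45
Comparing — Policy A: D=135, Policy C: D=45. Lowest is 45 (Policy C).

45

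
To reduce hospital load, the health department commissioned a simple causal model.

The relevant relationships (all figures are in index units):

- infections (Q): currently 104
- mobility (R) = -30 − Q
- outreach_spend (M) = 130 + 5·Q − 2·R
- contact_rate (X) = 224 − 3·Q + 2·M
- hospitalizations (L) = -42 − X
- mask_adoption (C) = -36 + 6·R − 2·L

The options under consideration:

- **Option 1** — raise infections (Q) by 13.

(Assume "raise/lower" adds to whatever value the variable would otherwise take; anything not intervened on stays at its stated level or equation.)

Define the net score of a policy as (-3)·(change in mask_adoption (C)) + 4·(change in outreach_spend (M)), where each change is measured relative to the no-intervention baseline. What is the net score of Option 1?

Baseline:
  Q = 104
  R = -30 − 104 = -134
  M = 130 + 5·104 − 2·(-134) = 918
  X = 224 − 3·104 + 2·918 = 1748
  L = -42 − 1748 = -1790
  C = -36 + 6·(-134) − 2·(-1790) = 2740
Option 1 (Q + 13):
  Q = 104 + 13 = 117
  R = -30 − 117 = -147
  M = 130 + 5·117 − 2·(-147) = 1009
  X = 224 − 3·117 + 2·1009 = 1891
  L = -42 − 1891 = -1933
  C = -36 + 6·(-147) − 2·(-1933) = 2948
ΔC = 2948 − 2740 = 208; ΔM = 1009 − 918 = 91
Score = (-3)·208 + 4·91 = -260

-260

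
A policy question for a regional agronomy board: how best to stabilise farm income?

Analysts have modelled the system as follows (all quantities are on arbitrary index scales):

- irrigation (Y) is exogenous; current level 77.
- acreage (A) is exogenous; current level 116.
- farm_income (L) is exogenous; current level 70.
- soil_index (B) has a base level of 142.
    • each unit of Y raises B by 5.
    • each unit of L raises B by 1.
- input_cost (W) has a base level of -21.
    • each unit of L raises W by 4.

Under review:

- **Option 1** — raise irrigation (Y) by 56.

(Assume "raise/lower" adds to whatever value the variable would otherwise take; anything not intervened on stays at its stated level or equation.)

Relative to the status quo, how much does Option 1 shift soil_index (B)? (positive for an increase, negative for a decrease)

280

Baseline:
  Y = 77
  L = 70
  B = 142 + 5·77 + 70 = 597
Option 1 (Y + 56):
  Y = 77 + 56 = 133
  L = 70
  B = 142 + 5·133 + 70 = 877
Change in B: 877 − 597 = 280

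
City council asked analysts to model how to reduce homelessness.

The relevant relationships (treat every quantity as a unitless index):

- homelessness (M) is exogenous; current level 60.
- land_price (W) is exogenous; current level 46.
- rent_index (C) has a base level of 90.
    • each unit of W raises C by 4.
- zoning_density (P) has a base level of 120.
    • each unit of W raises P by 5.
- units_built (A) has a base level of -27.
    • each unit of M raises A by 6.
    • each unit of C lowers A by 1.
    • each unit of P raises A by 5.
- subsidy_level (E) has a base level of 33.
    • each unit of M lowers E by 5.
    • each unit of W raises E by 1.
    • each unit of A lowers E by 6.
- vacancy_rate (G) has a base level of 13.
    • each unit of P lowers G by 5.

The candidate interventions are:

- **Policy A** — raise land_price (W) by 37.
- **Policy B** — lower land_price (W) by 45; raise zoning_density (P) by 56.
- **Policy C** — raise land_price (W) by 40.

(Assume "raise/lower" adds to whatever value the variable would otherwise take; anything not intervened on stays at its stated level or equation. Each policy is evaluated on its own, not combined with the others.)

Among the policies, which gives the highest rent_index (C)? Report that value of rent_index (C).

434

Policy A (W + 37):
  W = 46 + 37 = 83
  C = 90 + 4·83 = 422
Policy B (W − 45, P + 56):
  W = 46 − 45 = 1
  C = 90 + 4·1 = 94
Policy C (W + 40):
  W = 46 + 40 = 86
  C = 90 + 4·86 = 434
Comparing — Policy A: C=422, Policy B: C=94, Policy C: C=434. Highest is 434 (Policy C).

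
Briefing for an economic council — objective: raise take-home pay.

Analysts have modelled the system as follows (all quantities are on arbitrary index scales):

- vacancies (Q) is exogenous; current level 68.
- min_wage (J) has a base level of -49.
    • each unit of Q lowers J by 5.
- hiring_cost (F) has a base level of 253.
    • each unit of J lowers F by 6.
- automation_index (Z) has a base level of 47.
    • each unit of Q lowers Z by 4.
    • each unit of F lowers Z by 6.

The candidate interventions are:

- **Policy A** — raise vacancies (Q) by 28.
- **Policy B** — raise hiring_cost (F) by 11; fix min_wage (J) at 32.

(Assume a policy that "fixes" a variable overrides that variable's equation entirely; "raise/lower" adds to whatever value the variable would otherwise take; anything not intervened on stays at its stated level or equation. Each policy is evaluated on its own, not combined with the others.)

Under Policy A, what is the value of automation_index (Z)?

Policy A (Q + 28):
  Q = 68 + 28 = 96
  J = -49 − 5·96 = -529
  F = 253 − 6·(-529) = 3427
  Z = 47 − 4·96 − 6·3427 = -20899

-20899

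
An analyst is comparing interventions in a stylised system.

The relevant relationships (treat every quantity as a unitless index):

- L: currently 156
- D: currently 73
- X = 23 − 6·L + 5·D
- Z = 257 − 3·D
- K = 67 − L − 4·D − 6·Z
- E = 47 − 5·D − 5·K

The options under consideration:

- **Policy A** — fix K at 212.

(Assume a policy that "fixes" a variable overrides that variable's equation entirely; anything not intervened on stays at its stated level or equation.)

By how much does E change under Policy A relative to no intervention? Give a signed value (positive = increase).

-4105

Baseline:
  L = 156
  D = 73
  Z = 257 − 3·73 = 38
  K = 67 − 156 − 4·73 − 6·38 = -609
  E = 47 − 5·73 − 5·(-609) = 2727
Policy A (K := 212):
  L = 156
  D = 73
  Z = 257 − 3·73 = 38
  K = 212
  E = 47 − 5·73 − 5·212 = -1378
Change in E: -1378 − 2727 = -4105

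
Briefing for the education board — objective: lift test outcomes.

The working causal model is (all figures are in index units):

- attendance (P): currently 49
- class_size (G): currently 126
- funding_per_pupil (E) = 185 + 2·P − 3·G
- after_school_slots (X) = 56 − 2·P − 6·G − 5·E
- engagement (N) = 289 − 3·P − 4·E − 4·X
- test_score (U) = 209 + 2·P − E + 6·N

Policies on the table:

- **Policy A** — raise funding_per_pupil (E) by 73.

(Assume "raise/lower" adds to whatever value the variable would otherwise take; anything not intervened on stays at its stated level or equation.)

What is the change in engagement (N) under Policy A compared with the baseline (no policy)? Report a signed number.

Baseline:
  P = 49
  G = 126
  E = 185 + 2·49 − 3·126 = -95
  X = 56 − 2·49 − 6·126 − 5·(-95) = -323
  N = 289 − 3·49 − 4·(-95) − 4·(-323) = 1814
Policy A (E + 73):
  P = 49
  G = 126
  E = 185 + 2·49 − 3·126 (+73 from intervention) = -22
  X = 56 − 2·49 − 6·126 − 5·(-22) = -688
  N = 289 − 3·49 − 4·(-22) − 4·(-688) = 2982
Change in N: 2982 − 1814 = 1168

1168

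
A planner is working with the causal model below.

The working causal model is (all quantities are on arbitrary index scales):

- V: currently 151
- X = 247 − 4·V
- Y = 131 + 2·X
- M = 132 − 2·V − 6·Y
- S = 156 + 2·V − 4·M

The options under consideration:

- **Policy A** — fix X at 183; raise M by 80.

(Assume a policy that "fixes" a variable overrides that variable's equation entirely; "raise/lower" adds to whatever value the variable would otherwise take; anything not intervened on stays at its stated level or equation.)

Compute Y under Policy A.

497

Policy A (X := 183, M + 80):
  V = 151
  X = 183
  Y = 131 + 2·183 = 497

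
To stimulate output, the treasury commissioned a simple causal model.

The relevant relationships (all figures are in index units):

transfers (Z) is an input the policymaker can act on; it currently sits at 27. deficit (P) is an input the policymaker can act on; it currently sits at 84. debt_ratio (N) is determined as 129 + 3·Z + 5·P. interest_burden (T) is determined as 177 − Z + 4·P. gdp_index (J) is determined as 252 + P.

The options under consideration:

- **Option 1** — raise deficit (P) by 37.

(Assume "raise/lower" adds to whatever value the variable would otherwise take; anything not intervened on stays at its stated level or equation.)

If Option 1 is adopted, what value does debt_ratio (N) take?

815

Option 1 (P + 37):
  Z = 27
  P = 84 + 37 = 121
  N = 129 + 3·27 + 5·121 = 815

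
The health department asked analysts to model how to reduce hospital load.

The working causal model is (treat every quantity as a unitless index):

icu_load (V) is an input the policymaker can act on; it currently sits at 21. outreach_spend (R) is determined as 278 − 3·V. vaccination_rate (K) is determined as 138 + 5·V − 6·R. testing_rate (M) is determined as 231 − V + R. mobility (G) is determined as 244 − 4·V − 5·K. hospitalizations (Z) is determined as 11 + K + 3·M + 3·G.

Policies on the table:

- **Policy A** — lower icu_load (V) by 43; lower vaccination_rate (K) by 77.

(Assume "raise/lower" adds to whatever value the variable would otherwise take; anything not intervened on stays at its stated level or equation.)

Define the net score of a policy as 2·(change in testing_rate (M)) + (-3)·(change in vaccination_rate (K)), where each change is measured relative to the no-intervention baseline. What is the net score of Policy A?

Baseline:
  V = 21
  R = 278 − 3·21 = 215
  K = 138 + 5·21 − 6·215 = -1047
  M = 231 − 21 + 215 = 425
Policy A (V − 43, K − 77):
  V = 21 − 43 = -22
  R = 278 − 3·(-22) = 344
  K = 138 + 5·(-22) − 6·344 (−77 from intervention) = -2113
  M = 231 − (-22) + 344 = 597
ΔM = 597 − 425 = 172; ΔK = -2113 − (-1047) = -1066
Score = 2·172 + (-3)·(-1066) = 3542

3542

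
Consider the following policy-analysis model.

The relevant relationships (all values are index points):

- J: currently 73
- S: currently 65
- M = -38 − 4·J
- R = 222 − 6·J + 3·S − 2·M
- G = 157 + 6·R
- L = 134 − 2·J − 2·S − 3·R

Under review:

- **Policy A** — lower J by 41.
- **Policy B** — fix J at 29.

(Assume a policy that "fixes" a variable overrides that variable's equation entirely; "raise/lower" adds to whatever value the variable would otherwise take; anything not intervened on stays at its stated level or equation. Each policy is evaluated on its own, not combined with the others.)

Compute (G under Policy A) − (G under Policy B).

36

Policy A (J − 41):
  J = 73 − 41 = 32
  S = 65
  M = -38 − 4·32 = -166
  R = 222 − 6·32 + 3·65 − 2·(-166) = 557
  G = 157 + 6·557 = 3499
Policy B (J := 29):
  J = 29
  S = 65
  M = -38 − 4·29 = -154
  R = 222 − 6·29 + 3·65 − 2·(-154) = 551
  G = 157 + 6·551 = 3463
G: 3499 − 3463 = 36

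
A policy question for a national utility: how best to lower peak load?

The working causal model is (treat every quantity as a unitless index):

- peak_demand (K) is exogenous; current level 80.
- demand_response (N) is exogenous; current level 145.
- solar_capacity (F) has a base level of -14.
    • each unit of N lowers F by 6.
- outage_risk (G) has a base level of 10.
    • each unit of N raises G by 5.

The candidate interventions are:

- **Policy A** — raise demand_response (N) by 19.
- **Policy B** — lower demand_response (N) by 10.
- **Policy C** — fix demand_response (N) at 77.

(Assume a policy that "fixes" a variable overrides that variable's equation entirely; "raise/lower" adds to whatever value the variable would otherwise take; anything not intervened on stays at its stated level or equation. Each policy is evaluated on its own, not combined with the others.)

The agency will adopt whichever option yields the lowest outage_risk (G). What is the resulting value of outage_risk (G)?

Policy A (N + 19):
  N = 145 + 19 = 164
  G = 10 + 5·164 = 830
Policy B (N − 10):
  N = 145 − 10 = 135
  G = 10 + 5·135 = 685
Policy C (N := 77):
  N = 77
  G = 10 + 5·77 = 395
Comparing — Policy A: G=830, Policy B: G=685, Policy C: G=395. Lowest is 395 (Policy C).

395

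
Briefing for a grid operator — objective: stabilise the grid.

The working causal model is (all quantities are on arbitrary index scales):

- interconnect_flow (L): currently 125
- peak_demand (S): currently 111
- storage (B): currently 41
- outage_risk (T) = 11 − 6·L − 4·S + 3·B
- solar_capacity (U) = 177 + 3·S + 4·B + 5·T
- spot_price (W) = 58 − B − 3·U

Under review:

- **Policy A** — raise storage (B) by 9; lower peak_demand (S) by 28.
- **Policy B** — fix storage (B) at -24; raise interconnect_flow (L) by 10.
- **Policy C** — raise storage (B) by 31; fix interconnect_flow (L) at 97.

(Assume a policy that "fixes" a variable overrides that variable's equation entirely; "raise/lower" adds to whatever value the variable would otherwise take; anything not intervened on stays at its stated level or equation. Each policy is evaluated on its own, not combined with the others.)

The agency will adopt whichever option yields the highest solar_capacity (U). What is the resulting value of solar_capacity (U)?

Policy A (B + 9, S − 28):
  L = 125
  S = 111 − 28 = 83
  B = 41 + 9 = 50
  T = 11 − 6·125 − 4·83 + 3·50 = -921
  U = 177 + 3·83 + 4·50 + 5·(-921) = -3979
Policy B (B := -24, L + 10):
  L = 125 + 10 = 135
  S = 111
  B = -24
  T = 11 − 6·135 − 4·111 + 3·(-24) = -1315
  U = 177 + 3·111 + 4·(-24) + 5·(-1315) = -6161
Policy C (B + 31, L := 97):
  L = 97
  S = 111
  B = 41 + 31 = 72
  T = 11 − 6·97 − 4·111 + 3·72 = -799
  U = 177 + 3·111 + 4·72 + 5·(-799) = -3197
Comparing — Policy A: U=-3979, Policy B: U=-6161, Policy C: U=-3197. Highest is -3197 (Policy C).

-3197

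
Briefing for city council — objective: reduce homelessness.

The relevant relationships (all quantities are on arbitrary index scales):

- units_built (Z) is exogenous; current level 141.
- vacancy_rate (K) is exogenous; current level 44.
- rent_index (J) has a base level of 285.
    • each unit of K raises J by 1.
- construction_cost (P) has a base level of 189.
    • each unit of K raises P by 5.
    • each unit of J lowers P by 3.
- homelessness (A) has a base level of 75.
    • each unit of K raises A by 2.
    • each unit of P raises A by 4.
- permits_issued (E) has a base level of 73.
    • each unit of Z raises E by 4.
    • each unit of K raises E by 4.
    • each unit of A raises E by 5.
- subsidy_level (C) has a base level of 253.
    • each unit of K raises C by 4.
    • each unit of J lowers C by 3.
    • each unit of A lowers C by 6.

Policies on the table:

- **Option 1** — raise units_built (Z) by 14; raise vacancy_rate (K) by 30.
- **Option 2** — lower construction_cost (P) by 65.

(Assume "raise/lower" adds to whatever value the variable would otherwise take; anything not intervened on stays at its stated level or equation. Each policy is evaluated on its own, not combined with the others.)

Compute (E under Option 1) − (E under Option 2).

Option 1 (Z + 14, K + 30):
  Z = 141 + 14 = 155
  K = 44 + 30 = 74
  J = 285 + 74 = 359
  P = 189 + 5·74 − 3·359 = -518
  A = 75 + 2·74 + 4·(-518) = -1849
  E = 73 + 4·155 + 4·74 + 5·(-1849) = -8256
Option 2 (P − 65):
  Z = 141
  K = 44
  J = 285 + 44 = 329
  P = 189 + 5·44 − 3·329 (−65 from intervention) = -643
  A = 75 + 2·44 + 4·(-643) = -2409
  E = 73 + 4·141 + 4·44 + 5·(-2409) = -11232
E: -8256 − (-11232) = 2976

2976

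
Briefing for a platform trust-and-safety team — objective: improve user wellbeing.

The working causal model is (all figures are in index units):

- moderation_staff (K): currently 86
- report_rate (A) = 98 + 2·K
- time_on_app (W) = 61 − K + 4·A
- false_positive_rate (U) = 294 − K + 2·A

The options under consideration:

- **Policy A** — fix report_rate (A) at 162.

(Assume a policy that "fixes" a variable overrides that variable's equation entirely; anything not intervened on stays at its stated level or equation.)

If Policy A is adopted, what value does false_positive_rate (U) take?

Policy A (A := 162):
  K = 86
  A = 162
  U = 294 − 86 + 2·162 = 532

532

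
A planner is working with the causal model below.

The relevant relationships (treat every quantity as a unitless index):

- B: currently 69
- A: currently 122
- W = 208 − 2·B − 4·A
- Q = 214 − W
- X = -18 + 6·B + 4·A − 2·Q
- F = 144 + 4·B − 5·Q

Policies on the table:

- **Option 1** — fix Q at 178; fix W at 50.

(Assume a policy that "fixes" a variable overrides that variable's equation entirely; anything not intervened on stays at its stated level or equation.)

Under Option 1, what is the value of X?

528

Option 1 (Q := 178, W := 50):
  B = 69
  A = 122
  W = 50
  Q = 178
  X = -18 + 6·69 + 4·122 − 2·178 = 528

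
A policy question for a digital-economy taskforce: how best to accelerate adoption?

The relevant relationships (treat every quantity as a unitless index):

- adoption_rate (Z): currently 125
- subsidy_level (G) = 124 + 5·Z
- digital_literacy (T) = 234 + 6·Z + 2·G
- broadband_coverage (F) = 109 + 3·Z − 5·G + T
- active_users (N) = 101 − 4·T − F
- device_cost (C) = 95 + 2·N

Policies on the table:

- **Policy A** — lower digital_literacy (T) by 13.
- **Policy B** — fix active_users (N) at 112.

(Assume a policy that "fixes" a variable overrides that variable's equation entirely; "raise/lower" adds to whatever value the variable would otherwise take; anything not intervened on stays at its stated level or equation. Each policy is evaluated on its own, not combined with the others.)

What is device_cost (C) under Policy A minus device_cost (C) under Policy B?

Policy A (T − 13):
  Z = 125
  G = 124 + 5·125 = 749
  T = 234 + 6·125 + 2·749 (−13 from intervention) = 2469
  F = 109 + 3·125 − 5·749 + 2469 = -792
  N = 101 − 4·2469 − (-792) = -8983
  C = 95 + 2·(-8983) = -17871
Policy B (N := 112):
  Z = 125
  G = 124 + 5·125 = 749
  T = 234 + 6·125 + 2·749 = 2482
  F = 109 + 3·125 − 5·749 + 2482 = -779
  N = 112
  C = 95 + 2·112 = 319
C: -17871 − 319 = -18190

-18190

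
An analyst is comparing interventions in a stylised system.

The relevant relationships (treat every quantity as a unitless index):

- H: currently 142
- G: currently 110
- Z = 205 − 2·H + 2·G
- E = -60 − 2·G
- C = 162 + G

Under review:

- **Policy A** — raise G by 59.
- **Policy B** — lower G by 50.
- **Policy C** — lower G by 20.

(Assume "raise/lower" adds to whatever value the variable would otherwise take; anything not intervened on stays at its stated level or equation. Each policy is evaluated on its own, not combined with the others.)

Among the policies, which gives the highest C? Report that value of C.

Policy A (G + 59):
  G = 110 + 59 = 169
  C = 162 + 169 = 331
Policy B (G − 50):
  G = 110 − 50 = 60
  C = 162 + 60 = 222
Policy C (G − 20):
  G = 110 − 20 = 90
  C = 162 + 90 = 252
Comparing — Policy A: C=331, Policy B: C=222, Policy C: C=252. Highest is 331 (Policy A).

331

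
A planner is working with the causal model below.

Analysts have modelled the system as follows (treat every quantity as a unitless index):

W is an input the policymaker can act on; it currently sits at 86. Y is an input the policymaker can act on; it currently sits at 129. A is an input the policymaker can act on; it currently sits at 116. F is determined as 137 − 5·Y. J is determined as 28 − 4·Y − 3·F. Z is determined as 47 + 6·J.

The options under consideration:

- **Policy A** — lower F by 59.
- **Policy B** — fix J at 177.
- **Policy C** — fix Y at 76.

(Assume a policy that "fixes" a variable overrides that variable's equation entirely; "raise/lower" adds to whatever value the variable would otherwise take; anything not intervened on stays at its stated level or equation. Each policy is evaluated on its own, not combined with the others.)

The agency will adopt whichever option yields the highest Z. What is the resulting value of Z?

7325

Policy A (F − 59):
  Y = 129
  F = 137 − 5·129 (−59 from intervention) = -567
  J = 28 − 4·129 − 3·(-567) = 1213
  Z = 47 + 6·1213 = 7325
Policy B (J := 177):
  Y = 129
  F = 137 − 5·129 = -508
  J = 177
  Z = 47 + 6·177 = 1109
Policy C (Y := 76):
  Y = 76
  F = 137 − 5·76 = -243
  J = 28 − 4·76 − 3·(-243) = 453
  Z = 47 + 6·453 = 2765
Comparing — Policy A: Z=7325, Policy B: Z=1109, Policy C: Z=2765. Highest is 7325 (Policy A).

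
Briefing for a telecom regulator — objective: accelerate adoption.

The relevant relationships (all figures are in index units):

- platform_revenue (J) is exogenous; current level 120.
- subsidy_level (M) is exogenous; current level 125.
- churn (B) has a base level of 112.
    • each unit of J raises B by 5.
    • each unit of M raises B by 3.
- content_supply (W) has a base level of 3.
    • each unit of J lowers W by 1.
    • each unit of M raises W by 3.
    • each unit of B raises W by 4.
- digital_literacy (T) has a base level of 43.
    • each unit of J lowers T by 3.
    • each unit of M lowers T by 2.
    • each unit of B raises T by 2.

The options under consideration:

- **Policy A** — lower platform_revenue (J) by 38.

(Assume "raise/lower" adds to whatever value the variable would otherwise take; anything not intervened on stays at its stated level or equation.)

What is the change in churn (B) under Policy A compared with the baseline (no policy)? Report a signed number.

-190

Baseline:
  J = 120
  M = 125
  B = 112 + 5·120 + 3·125 = 1087
Policy A (J − 38):
  J = 120 − 38 = 82
  M = 125
  B = 112 + 5·82 + 3·125 = 897
Change in B: 897 − 1087 = -190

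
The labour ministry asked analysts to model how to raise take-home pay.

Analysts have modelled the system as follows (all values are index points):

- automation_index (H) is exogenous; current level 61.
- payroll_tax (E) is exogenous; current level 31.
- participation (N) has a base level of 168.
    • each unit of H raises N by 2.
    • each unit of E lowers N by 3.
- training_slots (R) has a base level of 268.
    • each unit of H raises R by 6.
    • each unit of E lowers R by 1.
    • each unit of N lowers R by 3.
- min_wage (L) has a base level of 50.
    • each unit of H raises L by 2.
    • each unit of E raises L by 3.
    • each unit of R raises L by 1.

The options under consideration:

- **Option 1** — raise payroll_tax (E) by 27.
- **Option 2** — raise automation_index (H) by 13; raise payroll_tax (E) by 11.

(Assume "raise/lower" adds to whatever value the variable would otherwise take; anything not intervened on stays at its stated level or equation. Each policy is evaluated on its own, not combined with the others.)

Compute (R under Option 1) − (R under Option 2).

128

Option 1 (E + 27):
  H = 61
  E = 31 + 27 = 58
  N = 168 + 2·61 − 3·58 = 116
  R = 268 + 6·61 − 58 − 3·116 = 228
Option 2 (H + 13, E + 11):
  H = 61 + 13 = 74
  E = 31 + 11 = 42
  N = 168 + 2·74 − 3·42 = 190
  R = 268 + 6·74 − 42 − 3·190 = 100
R: 228 − 100 = 128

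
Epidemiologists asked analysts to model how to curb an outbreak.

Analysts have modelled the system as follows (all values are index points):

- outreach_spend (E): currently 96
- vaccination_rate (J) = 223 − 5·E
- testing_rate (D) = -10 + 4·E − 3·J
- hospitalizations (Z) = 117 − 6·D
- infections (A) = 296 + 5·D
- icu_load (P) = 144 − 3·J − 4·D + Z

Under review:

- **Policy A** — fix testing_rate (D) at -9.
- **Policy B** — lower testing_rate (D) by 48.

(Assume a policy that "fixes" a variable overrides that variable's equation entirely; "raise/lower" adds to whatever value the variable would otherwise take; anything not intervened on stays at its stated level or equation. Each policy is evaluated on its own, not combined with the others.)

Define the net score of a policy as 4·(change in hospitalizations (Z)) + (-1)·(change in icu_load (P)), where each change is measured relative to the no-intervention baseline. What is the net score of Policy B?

Baseline:
  E = 96
  J = 223 − 5·96 = -257
  D = -10 + 4·96 − 3·(-257) = 1145
  Z = 117 − 6·1145 = -6753
  P = 144 − 3·(-257) − 4·1145 + (-6753) = -10418
Policy B (D − 48):
  E = 96
  J = 223 − 5·96 = -257
  D = -10 + 4·96 − 3·(-257) (−48 from intervention) = 1097
  Z = 117 − 6·1097 = -6465
  P = 144 − 3·(-257) − 4·1097 + (-6465) = -9938
ΔZ = -6465 − (-6753) = 288; ΔP = -9938 − (-10418) = 480
Score = 4·288 + (-1)·480 = 672

672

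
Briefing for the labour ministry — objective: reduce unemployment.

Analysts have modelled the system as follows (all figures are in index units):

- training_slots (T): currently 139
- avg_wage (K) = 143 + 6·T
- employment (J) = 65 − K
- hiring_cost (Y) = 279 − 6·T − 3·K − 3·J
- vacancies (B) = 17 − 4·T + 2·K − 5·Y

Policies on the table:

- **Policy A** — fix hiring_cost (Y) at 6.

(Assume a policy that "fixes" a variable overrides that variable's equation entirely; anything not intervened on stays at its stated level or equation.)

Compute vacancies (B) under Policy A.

1385

Policy A (Y := 6):
  T = 139
  K = 143 + 6·139 = 977
  J = 65 − 977 = -912
  Y = 6
  B = 17 − 4·139 + 2·977 − 5·6 = 1385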